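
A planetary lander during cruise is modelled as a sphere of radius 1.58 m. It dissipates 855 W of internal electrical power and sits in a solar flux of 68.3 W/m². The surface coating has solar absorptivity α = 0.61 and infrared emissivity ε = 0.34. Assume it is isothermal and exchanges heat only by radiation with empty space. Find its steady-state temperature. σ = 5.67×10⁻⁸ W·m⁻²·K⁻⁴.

T ≈ 210 K

At steady state, absorbed solar power + internal power = radiated power.
Absorbed: α·S·A_cross = 0.61·68.3·7.843 = 326.7 W (cross-section πr²).
Total input = 326.7 + 855 = 1182 W.
Radiated: εσ·A_surf·T⁴ with A_surf = 4πr² = 31.37 m².
T⁴ = 1182/(0.34·5.67×10⁻⁸·31.37) = 1.954×10⁹ K⁴.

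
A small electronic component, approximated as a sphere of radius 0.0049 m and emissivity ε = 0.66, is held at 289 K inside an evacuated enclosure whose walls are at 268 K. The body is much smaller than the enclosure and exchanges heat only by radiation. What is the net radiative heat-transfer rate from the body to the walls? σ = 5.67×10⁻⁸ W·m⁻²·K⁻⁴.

P_net ≈ 0.0205 W

For a small grey body in a large enclosure: P_net = εσA(T_body⁴ − T_wall⁴).
A = 4πr² = 3.017×10⁻⁴ m²; T_body⁴ − T_wall⁴ = 6.976×10⁹ − 5.159×10⁹ = 1.817×10⁹ K⁴.
|P_net| = 0.66·5.67×10⁻⁸·3.017×10⁻⁴·1.817×10⁹.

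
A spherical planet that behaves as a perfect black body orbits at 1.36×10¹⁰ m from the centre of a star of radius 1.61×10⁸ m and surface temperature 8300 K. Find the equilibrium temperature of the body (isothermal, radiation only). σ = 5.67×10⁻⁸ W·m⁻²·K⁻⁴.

T ≈ 639 K

The star's surface emits σT_*⁴; at distance d the flux is S = σT_*⁴(R_*/d)².
S = 5.67×10⁻⁸·(8300)⁴·(1.61×10⁸/1.36×10¹⁰)² = 37710 W/m².
For an isothermal sphere T⁴ = (1−a)S/(4σ) = 1.663×10¹¹ K⁴.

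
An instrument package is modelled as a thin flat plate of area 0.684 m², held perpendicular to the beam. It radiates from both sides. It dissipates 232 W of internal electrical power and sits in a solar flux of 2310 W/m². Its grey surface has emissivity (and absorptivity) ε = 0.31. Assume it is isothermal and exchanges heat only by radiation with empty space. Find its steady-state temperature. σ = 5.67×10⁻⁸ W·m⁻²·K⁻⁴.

At steady state, absorbed solar power + internal power = radiated power.
Absorbed: α·S·A_cross = 0.31·2310·0.6840 = 489.8 W (cross-section A).
Total input = 489.8 + 232 = 721.8 W.
Radiated: εσ·A_surf·T⁴ with A_surf = 2A = 1.368 m².
T⁴ = 721.8/(0.31·5.67×10⁻⁸·1.368) = 3.002×10¹⁰ K⁴.

T ≈ 416 K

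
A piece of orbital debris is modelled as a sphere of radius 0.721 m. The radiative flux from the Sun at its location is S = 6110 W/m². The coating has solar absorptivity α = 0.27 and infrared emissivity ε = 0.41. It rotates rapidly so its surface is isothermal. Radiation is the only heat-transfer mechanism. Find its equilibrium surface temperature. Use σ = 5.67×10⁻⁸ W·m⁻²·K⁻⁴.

At equilibrium, absorbed power = emitted power.
Absorbing cross-section = πr² = 1.633 m²; emitting surface = 4πr² = 6.533 m² (ratio 4).
αS·A_cross = εσ·A_surf·T⁴  ⇒  T⁴ = αS/(ε·4σ).
T⁴ = 0.270·6110/(0.41·4·5.67×10⁻⁸) = 1.774×10¹⁰ K⁴.
T = (1.774×10¹⁰)^(1/4).

T ≈ 365 K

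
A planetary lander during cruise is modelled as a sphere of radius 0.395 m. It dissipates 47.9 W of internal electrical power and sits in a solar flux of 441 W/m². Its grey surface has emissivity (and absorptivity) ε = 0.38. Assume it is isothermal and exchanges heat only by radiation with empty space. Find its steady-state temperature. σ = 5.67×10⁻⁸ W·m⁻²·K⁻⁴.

At steady state, absorbed solar power + internal power = radiated power.
Absorbed: α·S·A_cross = 0.38·441·0.4902 = 82.14 W (cross-section πr²).
Total input = 82.14 + 47.9 = 130.0 W.
Radiated: εσ·A_surf·T⁴ with A_surf = 4πr² = 1.961 m².
T⁴ = 130.0/(0.38·5.67×10⁻⁸·1.961) = 3.078×10⁹ K⁴.

T ≈ 236 K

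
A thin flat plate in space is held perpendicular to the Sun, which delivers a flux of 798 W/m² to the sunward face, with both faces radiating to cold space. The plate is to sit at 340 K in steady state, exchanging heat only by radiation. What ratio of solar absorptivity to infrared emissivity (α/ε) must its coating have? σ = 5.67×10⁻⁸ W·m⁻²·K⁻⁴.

α/ε ≈ 1.90

Balance: αS·A = εσ·2A·T⁴ ⇒ α/ε = 2σT⁴/S.
α/ε = 2·5.67×10⁻⁸·(340)⁴/798 = 2·5.67×10⁻⁸·1.336×10¹⁰/798.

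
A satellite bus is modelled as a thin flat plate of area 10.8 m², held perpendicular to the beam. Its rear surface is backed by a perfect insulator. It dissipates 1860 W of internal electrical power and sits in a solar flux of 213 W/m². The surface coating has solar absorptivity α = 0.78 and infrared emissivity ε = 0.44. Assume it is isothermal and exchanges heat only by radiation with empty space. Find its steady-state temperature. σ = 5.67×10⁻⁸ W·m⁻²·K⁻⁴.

At steady state, absorbed solar power + internal power = radiated power.
Absorbed: α·S·A_cross = 0.78·213·10.80 = 1794 W (cross-section A).
Total input = 1794 + 1860 = 3654 W.
Radiated: εσ·A_surf·T⁴ with A_surf = A = 10.80 m².
T⁴ = 3654/(0.44·5.67×10⁻⁸·10.80) = 1.356×10¹⁰ K⁴.

T ≈ 341 K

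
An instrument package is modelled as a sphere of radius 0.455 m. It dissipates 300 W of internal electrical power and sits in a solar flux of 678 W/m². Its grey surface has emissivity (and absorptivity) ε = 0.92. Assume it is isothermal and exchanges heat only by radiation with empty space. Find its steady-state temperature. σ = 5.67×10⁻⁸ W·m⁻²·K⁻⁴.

At steady state, absorbed solar power + internal power = radiated power.
Absorbed: α·S·A_cross = 0.92·678·0.6504 = 405.7 W (cross-section πr²).
Total input = 405.7 + 300 = 705.7 W.
Radiated: εσ·A_surf·T⁴ with A_surf = 4πr² = 2.602 m².
T⁴ = 705.7/(0.92·5.67×10⁻⁸·2.602) = 5.200×10⁹ K⁴.

T ≈ 269 K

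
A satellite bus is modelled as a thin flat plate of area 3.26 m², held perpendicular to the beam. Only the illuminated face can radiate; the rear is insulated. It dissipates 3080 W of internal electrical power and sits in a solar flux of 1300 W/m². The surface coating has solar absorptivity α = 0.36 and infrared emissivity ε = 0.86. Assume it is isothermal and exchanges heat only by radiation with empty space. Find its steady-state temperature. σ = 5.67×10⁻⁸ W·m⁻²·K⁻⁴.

T ≈ 413 K

At steady state, absorbed solar power + internal power = radiated power.
Absorbed: α·S·A_cross = 0.36·1300·3.260 = 1526 W (cross-section A).
Total input = 1526 + 3080 = 4606 W.
Radiated: εσ·A_surf·T⁴ with A_surf = A = 3.260 m².
T⁴ = 4606/(0.86·5.67×10⁻⁸·3.260) = 2.897×10¹⁰ K⁴.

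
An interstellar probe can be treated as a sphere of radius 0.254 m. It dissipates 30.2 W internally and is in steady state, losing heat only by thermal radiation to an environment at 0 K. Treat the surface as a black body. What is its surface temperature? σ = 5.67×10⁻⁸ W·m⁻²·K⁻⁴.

Steady state: internal power = radiated power, P = εσA T⁴.
Radiating area A = 4πr² = 0.8107 m².
T⁴ = P/(εσA) = 30.2/(1.0·5.67×10⁻⁸·0.8107) = 6.570×10⁸ K⁴.
T = (6.570×10⁸)^(1/4).

T ≈ 160 K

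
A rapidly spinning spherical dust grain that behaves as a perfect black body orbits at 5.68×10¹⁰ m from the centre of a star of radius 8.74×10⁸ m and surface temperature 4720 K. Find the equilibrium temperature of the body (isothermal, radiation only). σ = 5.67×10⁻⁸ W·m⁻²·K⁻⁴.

The star's surface emits σT_*⁴; at distance d the flux is S = σT_*⁴(R_*/d)².
S = 5.67×10⁻⁸·(4720)⁴·(8.74×10⁸/5.68×10¹⁰)² = 6663 W/m².
For an isothermal sphere T⁴ = (1−a)S/(4σ) = 2.938×10¹⁰ K⁴.

T ≈ 414 K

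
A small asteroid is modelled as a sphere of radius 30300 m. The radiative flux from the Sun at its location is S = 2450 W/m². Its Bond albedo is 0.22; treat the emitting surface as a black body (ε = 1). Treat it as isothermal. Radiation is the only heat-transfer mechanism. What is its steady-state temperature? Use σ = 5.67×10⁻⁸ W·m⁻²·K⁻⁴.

T ≈ 303 K

At equilibrium, absorbed power = emitted power.
Absorbing cross-section = πr² = 2.884×10⁹ m²; emitting surface = 4πr² = 1.154×10¹⁰ m² (ratio 4).
(1−a)S·A_cross = εσ·A_surf·T⁴  ⇒  T⁴ = (1−a)S/(4σ).
T⁴ = 0.780·2450/(4·5.67×10⁻⁸) = 8.426×10⁹ K⁴.
T = (8.426×10⁹)^(1/4).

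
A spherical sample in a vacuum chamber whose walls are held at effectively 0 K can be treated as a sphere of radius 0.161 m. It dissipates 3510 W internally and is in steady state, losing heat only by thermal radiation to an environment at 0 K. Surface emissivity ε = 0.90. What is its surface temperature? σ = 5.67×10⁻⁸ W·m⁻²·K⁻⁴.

Steady state: internal power = radiated power, P = εσA T⁴.
Radiating area A = 4πr² = 0.3257 m².
T⁴ = P/(εσA) = 3510/(0.90·5.67×10⁻⁸·0.3257) = 2.112×10¹¹ K⁴.
T = (2.112×10¹¹)^(1/4).

T ≈ 678 K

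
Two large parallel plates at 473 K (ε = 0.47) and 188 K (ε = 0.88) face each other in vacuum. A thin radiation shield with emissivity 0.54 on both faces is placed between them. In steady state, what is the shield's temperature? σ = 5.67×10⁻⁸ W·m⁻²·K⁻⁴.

In steady state the net flux on the hot side equals that on the cold side.
σ(T₁⁴−T_s⁴)/D₁ = σ(T_s⁴−T₂⁴)/D₂, with D₁ = 1/ε₁+1/ε_s−1 = 2.980, D₂ = 1/ε_s+1/ε₂−1 = 1.988.
Solve for T_s⁴: T_s⁴ = (D₂·T₁⁴ + D₁·T₂⁴)/(D₁+D₂) = 2.078×10¹⁰ K⁴.

T_s ≈ 380 K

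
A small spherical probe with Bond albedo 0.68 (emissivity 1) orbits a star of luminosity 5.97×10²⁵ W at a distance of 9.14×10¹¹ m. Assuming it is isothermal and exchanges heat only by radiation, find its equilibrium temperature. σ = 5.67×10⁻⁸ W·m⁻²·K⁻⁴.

T ≈ 53.2 K

First find the stellar flux at distance d: S = L/(4πd²) = 5.97×10²⁵/(4π·(9.14×10¹¹)²) = 5.687 W/m².
For an isothermal sphere, absorbed (1−a)S·πr² = emitted σ·4πr²·T⁴, so T⁴ = (1−a)S/(4σ).
T⁴ = 0.320·5.687/(4·5.67×10⁻⁸) = 8.024×10⁶ K⁴.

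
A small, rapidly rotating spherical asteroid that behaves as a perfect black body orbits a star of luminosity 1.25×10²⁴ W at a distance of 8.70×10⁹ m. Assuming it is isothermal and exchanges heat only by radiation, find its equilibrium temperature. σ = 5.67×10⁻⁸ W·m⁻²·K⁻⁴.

T ≈ 276 K

First find the stellar flux at distance d: S = L/(4πd²) = 1.25×10²⁴/(4π·(8.70×10⁹)²) = 1314 W/m².
For an isothermal sphere, absorbed (1−a)S·πr² = emitted σ·4πr²·T⁴, so T⁴ = (1−a)S/(4σ).
T⁴ = 1.00·1314/(4·5.67×10⁻⁸) = 5.795×10⁹ K⁴.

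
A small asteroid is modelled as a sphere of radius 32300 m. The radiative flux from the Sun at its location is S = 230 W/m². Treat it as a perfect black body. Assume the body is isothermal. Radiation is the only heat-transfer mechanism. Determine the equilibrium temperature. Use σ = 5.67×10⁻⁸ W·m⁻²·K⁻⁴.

T ≈ 178 K

At equilibrium, absorbed power = emitted power.
Absorbing cross-section = πr² = 3.278×10⁹ m²; emitting surface = 4πr² = 1.311×10¹⁰ m² (ratio 4).
S·A_cross = εσ·A_surf·T⁴  ⇒  T⁴ = S/(4σ).
T⁴ = 1.00·230/(4·5.67×10⁻⁸) = 1.014×10⁹ K⁴.
T = (1.014×10⁹)^(1/4).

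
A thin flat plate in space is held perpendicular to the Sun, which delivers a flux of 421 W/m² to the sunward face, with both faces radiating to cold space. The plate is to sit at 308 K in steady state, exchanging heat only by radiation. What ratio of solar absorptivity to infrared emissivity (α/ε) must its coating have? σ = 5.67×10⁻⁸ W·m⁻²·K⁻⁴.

Balance: αS·A = εσ·2A·T⁴ ⇒ α/ε = 2σT⁴/S.
α/ε = 2·5.67×10⁻⁸·(308)⁴/421 = 2·5.67×10⁻⁸·8.999×10⁹/421.

α/ε ≈ 2.42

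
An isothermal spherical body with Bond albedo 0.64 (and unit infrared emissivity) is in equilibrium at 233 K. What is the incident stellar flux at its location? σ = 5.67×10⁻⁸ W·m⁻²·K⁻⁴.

S ≈ 1860 W/m²

(1−a)S·πr² = σ·4πr²·T⁴ ⇒ S = 4σT⁴/(1−a).
S = 4·5.67×10⁻⁸·2.947×10⁹/0.360.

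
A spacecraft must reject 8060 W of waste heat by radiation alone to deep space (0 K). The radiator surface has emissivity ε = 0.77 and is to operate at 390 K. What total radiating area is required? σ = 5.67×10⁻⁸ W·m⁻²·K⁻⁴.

A ≈ 7.98 m²

P = εσA T⁴ ⇒ A = P/(εσT⁴).
T⁴ = 2.313×10¹⁰ K⁴.
A = 8060/(0.77 × 5.67×10⁻⁸ × 2.313×10¹⁰).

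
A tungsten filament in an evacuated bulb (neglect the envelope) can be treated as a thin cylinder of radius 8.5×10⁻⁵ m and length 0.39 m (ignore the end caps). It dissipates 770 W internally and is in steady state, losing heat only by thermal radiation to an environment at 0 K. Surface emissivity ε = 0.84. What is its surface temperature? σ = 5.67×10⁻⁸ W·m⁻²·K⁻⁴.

T ≈ 2970 K

Steady state: internal power = radiated power, P = εσA T⁴.
Radiating area A = 2πrL = 2.083×10⁻⁴ m².
T⁴ = P/(εσA) = 770/(0.84·5.67×10⁻⁸·2.083×10⁻⁴) = 7.762×10¹³ K⁴.
T = (7.762×10¹³)^(1/4).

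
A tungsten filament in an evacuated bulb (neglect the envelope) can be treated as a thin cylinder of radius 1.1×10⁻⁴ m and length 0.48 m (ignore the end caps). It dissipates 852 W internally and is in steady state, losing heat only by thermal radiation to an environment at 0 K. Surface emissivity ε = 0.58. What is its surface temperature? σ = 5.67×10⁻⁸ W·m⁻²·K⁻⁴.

T ≈ 2970 K

Steady state: internal power = radiated power, P = εσA T⁴.
Radiating area A = 2πrL = 3.318×10⁻⁴ m².
T⁴ = P/(εσA) = 852/(0.58·5.67×10⁻⁸·3.318×10⁻⁴) = 7.809×10¹³ K⁴.
T = (7.809×10¹³)^(1/4).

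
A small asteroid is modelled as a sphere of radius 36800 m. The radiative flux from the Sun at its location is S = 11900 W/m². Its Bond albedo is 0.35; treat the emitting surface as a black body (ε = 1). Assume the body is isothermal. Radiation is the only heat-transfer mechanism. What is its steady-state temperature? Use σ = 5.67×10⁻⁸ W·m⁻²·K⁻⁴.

At equilibrium, absorbed power = emitted power.
Absorbing cross-section = πr² = 4.254×10⁹ m²; emitting surface = 4πr² = 1.702×10¹⁰ m² (ratio 4).
(1−a)S·A_cross = εσ·A_surf·T⁴  ⇒  T⁴ = (1−a)S/(4σ).
T⁴ = 0.650·11900/(4·5.67×10⁻⁸) = 3.410×10¹⁰ K⁴.
T = (3.410×10¹⁰)^(1/4).

T ≈ 430 K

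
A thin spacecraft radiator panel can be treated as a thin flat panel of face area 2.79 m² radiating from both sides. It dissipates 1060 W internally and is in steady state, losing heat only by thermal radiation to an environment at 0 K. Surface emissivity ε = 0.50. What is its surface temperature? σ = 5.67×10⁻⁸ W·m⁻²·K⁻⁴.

T ≈ 286 K

Steady state: internal power = radiated power, P = εσA T⁴.
Radiating area A = 2·2.79 = 5.580 m².
T⁴ = P/(εσA) = 1060/(0.50·5.67×10⁻⁸·5.580) = 6.701×10⁹ K⁴.
T = (6.701×10⁹)^(1/4).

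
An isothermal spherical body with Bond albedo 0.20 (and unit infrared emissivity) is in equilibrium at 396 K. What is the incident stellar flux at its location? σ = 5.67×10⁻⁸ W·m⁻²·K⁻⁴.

S ≈ 6970 W/m²

(1−a)S·πr² = σ·4πr²·T⁴ ⇒ S = 4σT⁴/(1−a).
S = 4·5.67×10⁻⁸·2.459×10¹⁰/0.800.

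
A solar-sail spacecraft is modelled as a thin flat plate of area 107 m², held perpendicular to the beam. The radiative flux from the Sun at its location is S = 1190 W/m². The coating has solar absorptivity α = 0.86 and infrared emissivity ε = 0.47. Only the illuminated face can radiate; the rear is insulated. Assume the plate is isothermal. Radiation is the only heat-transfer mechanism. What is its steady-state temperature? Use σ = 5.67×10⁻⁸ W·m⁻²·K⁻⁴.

At equilibrium, absorbed power = emitted power.
Absorbing cross-section = A = 107.0 m²; emitting surface = A = 107.0 m² (ratio 1).
αS·A_cross = εσ·A_surf·T⁴  ⇒  T⁴ = αS/(ε·1σ).
T⁴ = 0.860·1190/(0.47·1·5.67×10⁻⁸) = 3.840×10¹⁰ K⁴.
T = (3.840×10¹⁰)^(1/4).

T ≈ 443 K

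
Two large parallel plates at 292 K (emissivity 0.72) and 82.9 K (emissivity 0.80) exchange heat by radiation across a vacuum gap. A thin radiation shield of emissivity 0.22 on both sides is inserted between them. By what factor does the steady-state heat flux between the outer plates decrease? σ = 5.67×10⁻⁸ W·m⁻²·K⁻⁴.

Without shield: q₀ = σΔ(T⁴)/(1/ε₁+1/ε₂−1) with denominator 1.639.
With shield the two gaps are in series; the resistances add: (1/ε₁+1/ε_s−1)+(1/ε_s+1/ε₂−1) = 4.934+4.795 = 9.730.
Heat-flux ratio q₀/q = 9.730/1.639.

factor ≈ 5.94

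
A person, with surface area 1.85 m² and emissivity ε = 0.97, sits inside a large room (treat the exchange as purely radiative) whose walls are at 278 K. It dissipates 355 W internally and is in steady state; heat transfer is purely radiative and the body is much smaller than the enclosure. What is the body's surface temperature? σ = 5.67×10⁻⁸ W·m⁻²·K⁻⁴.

For a small grey body in a large enclosure, net radiated power = εσA(T⁴ − T_w⁴).
Steady state: P = εσA(T⁴ − T_w⁴) with A = 1.85 m².
T⁴ = P/(εσA) + T_w⁴ = 355/(0.97·5.67×10⁻⁸·1.850) + (278)⁴
    = 3.489×10⁹ + 5.973×10⁹ = 9.462×10⁹ K⁴.

T ≈ 312 K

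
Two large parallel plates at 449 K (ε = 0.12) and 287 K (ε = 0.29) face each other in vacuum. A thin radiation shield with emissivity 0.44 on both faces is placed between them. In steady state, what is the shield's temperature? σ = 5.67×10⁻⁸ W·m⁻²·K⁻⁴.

T_s ≈ 366 K

In steady state the net flux on the hot side equals that on the cold side.
σ(T₁⁴−T_s⁴)/D₁ = σ(T_s⁴−T₂⁴)/D₂, with D₁ = 1/ε₁+1/ε_s−1 = 9.606, D₂ = 1/ε_s+1/ε₂−1 = 4.721.
Solve for T_s⁴: T_s⁴ = (D₂·T₁⁴ + D₁·T₂⁴)/(D₁+D₂) = 1.794×10¹⁰ K⁴.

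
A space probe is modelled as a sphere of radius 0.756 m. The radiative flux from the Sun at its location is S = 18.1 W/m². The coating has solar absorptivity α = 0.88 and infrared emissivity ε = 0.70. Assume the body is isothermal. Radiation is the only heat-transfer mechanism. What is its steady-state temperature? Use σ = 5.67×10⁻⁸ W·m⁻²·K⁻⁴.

T ≈ 100 K

At equilibrium, absorbed power = emitted power.
Absorbing cross-section = πr² = 1.796 m²; emitting surface = 4πr² = 7.182 m² (ratio 4).
αS·A_cross = εσ·A_surf·T⁴  ⇒  T⁴ = αS/(ε·4σ).
T⁴ = 0.880·18.1/(0.70·4·5.67×10⁻⁸) = 1.003×10⁸ K⁴.
T = (1.003×10⁸)^(1/4).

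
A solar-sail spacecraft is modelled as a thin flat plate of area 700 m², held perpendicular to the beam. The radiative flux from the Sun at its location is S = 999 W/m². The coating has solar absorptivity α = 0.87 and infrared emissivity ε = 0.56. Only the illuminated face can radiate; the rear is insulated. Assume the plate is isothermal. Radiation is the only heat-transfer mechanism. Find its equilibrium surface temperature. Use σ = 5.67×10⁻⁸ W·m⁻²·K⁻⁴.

At equilibrium, absorbed power = emitted power.
Absorbing cross-section = A = 700.0 m²; emitting surface = A = 700.0 m² (ratio 1).
αS·A_cross = εσ·A_surf·T⁴  ⇒  T⁴ = αS/(ε·1σ).
T⁴ = 0.870·999/(0.56·1·5.67×10⁻⁸) = 2.737×10¹⁰ K⁴.
T = (2.737×10¹⁰)^(1/4).

T ≈ 407 K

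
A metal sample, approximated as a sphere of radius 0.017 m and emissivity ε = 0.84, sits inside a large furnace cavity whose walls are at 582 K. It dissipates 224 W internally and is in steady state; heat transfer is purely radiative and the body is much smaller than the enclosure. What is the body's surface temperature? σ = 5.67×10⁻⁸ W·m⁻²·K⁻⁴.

For a small grey body in a large enclosure, net radiated power = εσA(T⁴ − T_w⁴).
Steady state: P = εσA(T⁴ − T_w⁴) with A = 4πr² = 0.003632 m².
T⁴ = P/(εσA) + T_w⁴ = 224/(0.84·5.67×10⁻⁸·0.003632) + (582)⁴
    = 1.295×10¹² + 1.147×10¹¹ = 1.410×10¹² K⁴.

T ≈ 1090 K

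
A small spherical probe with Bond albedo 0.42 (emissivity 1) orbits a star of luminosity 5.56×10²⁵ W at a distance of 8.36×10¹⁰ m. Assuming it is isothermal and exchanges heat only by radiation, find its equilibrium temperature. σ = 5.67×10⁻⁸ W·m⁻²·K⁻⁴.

First find the stellar flux at distance d: S = L/(4πd²) = 5.56×10²⁵/(4π·(8.36×10¹⁰)²) = 633.1 W/m².
For an isothermal sphere, absorbed (1−a)S·πr² = emitted σ·4πr²·T⁴, so T⁴ = (1−a)S/(4σ).
T⁴ = 0.580·633.1/(4·5.67×10⁻⁸) = 1.619×10⁹ K⁴.

T ≈ 201 K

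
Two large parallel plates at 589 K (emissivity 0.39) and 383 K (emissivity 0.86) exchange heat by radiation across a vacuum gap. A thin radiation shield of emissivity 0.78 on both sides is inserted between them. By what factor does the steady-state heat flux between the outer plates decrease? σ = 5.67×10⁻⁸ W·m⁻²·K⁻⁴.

Without shield: q₀ = σΔ(T⁴)/(1/ε₁+1/ε₂−1) with denominator 2.727.
With shield the two gaps are in series; the resistances add: (1/ε₁+1/ε_s−1)+(1/ε_s+1/ε₂−1) = 2.846+1.445 = 4.291.
Heat-flux ratio q₀/q = 4.291/2.727.

factor ≈ 1.57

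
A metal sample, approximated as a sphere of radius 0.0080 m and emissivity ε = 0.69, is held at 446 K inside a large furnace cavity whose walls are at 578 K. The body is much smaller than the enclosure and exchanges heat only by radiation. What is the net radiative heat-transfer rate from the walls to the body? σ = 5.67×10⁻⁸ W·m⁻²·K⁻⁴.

For a small grey body in a large enclosure: P_net = εσA(T_body⁴ − T_wall⁴).
A = 4πr² = 8.042×10⁻⁴ m²; T_body⁴ − T_wall⁴ = 3.957×10¹⁰ − 1.116×10¹¹ = -7.204×10¹⁰ K⁴.
|P_net| = 0.69·5.67×10⁻⁸·8.042×10⁻⁴·7.204×10¹⁰.

P_net ≈ 2.27 W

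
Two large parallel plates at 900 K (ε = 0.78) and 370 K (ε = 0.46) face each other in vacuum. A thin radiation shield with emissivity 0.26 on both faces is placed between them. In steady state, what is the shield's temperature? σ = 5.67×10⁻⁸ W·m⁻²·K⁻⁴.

T_s ≈ 779 K

In steady state the net flux on the hot side equals that on the cold side.
σ(T₁⁴−T_s⁴)/D₁ = σ(T_s⁴−T₂⁴)/D₂, with D₁ = 1/ε₁+1/ε_s−1 = 4.128, D₂ = 1/ε_s+1/ε₂−1 = 5.020.
Solve for T_s⁴: T_s⁴ = (D₂·T₁⁴ + D₁·T₂⁴)/(D₁+D₂) = 3.685×10¹¹ K⁴.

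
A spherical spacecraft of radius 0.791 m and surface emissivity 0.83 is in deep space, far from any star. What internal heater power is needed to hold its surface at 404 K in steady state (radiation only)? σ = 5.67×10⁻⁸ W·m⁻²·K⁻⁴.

P = εσ·4πr²·T⁴.
4πr² = 7.863 m²; T⁴ = 2.664×10¹⁰ K⁴.
P = 0.83·5.67×10⁻⁸·7.863·2.664×10¹⁰.

P ≈ 9860 W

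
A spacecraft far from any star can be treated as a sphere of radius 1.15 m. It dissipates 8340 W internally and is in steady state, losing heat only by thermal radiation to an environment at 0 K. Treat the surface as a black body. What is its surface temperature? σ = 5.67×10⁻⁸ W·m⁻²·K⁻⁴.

T ≈ 307 K

Steady state: internal power = radiated power, P = εσA T⁴.
Radiating area A = 4πr² = 16.62 m².
T⁴ = P/(εσA) = 8340/(1.0·5.67×10⁻⁸·16.62) = 8.851×10⁹ K⁴.
T = (8.851×10⁹)^(1/4).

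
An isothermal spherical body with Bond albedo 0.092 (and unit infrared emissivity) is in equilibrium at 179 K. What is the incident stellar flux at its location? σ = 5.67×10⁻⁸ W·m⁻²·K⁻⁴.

S ≈ 256 W/m²

(1−a)S·πr² = σ·4πr²·T⁴ ⇒ S = 4σT⁴/(1−a).
S = 4·5.67×10⁻⁸·1.027×10⁹/0.908.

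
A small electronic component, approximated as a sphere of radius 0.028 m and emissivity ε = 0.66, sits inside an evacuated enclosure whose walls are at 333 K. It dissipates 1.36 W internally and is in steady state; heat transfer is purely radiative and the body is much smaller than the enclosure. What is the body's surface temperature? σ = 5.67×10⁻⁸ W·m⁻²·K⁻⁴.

For a small grey body in a large enclosure, net radiated power = εσA(T⁴ − T_w⁴).
Steady state: P = εσA(T⁴ − T_w⁴) with A = 4πr² = 0.009852 m².
T⁴ = P/(εσA) + T_w⁴ = 1.36/(0.66·5.67×10⁻⁸·0.009852) + (333)⁴
    = 3.689×10⁹ + 1.230×10¹⁰ = 1.599×10¹⁰ K⁴.

T ≈ 356 K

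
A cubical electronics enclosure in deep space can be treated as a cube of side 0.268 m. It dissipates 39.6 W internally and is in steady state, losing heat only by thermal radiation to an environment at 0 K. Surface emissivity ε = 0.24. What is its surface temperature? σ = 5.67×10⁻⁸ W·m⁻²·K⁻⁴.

T ≈ 287 K

Steady state: internal power = radiated power, P = εσA T⁴.
Radiating area A = 6L² = 0.4309 m².
T⁴ = P/(εσA) = 39.6/(0.24·5.67×10⁻⁸·0.4309) = 6.753×10⁹ K⁴.
T = (6.753×10⁹)^(1/4).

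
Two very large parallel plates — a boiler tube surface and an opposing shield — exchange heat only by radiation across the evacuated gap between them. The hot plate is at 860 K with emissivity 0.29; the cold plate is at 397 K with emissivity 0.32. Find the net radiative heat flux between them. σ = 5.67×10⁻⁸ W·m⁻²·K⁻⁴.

q ≈ 5310 W/m²

For two infinite grey parallel plates, q = σ(T₁⁴ − T₂⁴)/(1/ε₁ + 1/ε₂ − 1).
T₁⁴ − T₂⁴ = 5.470×10¹¹ − 2.484×10¹⁰ = 5.222×10¹¹ K⁴.
1/ε₁ + 1/ε₂ − 1 = 3.448 + 3.125 − 1 = 5.573.
q = 5.67×10⁻⁸ × 5.222×10¹¹ / 5.573.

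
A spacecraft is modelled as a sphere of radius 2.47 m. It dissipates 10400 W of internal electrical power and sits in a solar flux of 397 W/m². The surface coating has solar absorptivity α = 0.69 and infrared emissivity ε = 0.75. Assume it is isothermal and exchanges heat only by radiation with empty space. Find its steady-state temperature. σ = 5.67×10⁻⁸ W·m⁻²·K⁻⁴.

T ≈ 263 K

At steady state, absorbed solar power + internal power = radiated power.
Absorbed: α·S·A_cross = 0.69·397·19.17 = 5250 W (cross-section πr²).
Total input = 5250 + 10400 = 15650 W.
Radiated: εσ·A_surf·T⁴ with A_surf = 4πr² = 76.67 m².
T⁴ = 15650/(0.75·5.67×10⁻⁸·76.67) = 4.800×10⁹ K⁴.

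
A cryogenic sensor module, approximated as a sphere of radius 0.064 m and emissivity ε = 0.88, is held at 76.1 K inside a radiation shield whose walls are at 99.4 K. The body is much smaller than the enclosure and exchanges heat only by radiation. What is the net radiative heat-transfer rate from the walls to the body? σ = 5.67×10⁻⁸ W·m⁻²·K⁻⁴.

P_net ≈ 0.165 W

For a small grey body in a large enclosure: P_net = εσA(T_body⁴ − T_wall⁴).
A = 4πr² = 0.05147 m²; T_body⁴ − T_wall⁴ = 3.354×10⁷ − 9.762×10⁷ = -6.408×10⁷ K⁴.
|P_net| = 0.88·5.67×10⁻⁸·0.05147·6.408×10⁷.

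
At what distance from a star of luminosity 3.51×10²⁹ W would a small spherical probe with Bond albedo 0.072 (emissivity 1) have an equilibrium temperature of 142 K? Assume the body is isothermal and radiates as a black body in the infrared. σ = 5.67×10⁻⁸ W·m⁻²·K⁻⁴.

d ≈ 1.68×10¹³ m

For an isothermal black-emitting sphere, (1−a)S·πr² = σ·4πr²·T⁴ ⇒ S = 4σT⁴/(1−a).
S = 4·5.67×10⁻⁸·(142)⁴/0.928 = 99.37 W/m².
Flux falls as S = L/(4πd²), so d = √(L/(4πS)) = √(3.51×10²⁹/(4π·99.37)).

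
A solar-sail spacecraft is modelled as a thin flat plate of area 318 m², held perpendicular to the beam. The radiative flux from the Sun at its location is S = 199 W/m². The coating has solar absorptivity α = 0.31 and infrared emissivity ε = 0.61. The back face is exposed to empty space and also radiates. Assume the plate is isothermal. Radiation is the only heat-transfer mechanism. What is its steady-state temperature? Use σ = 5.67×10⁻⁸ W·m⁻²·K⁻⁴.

At equilibrium, absorbed power = emitted power.
Absorbing cross-section = A = 318.0 m²; emitting surface = 2A = 636.0 m² (ratio 2).
αS·A_cross = εσ·A_surf·T⁴  ⇒  T⁴ = αS/(ε·2σ).
T⁴ = 0.310·199/(0.61·2·5.67×10⁻⁸) = 8.918×10⁸ K⁴.
T = (8.918×10⁸)^(1/4).

T ≈ 173 K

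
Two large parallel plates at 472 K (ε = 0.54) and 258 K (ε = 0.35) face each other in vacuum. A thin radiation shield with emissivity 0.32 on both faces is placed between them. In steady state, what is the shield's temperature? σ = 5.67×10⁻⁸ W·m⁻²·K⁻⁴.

T_s ≈ 415 K

In steady state the net flux on the hot side equals that on the cold side.
σ(T₁⁴−T_s⁴)/D₁ = σ(T_s⁴−T₂⁴)/D₂, with D₁ = 1/ε₁+1/ε_s−1 = 3.977, D₂ = 1/ε_s+1/ε₂−1 = 4.982.
Solve for T_s⁴: T_s⁴ = (D₂·T₁⁴ + D₁·T₂⁴)/(D₁+D₂) = 2.957×10¹⁰ K⁴.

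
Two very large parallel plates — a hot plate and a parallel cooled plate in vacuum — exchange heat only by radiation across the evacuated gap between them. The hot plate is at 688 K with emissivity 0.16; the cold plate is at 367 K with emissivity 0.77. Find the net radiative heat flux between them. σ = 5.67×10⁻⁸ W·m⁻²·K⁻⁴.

For two infinite grey parallel plates, q = σ(T₁⁴ − T₂⁴)/(1/ε₁ + 1/ε₂ − 1).
T₁⁴ − T₂⁴ = 2.241×10¹¹ − 1.814×10¹⁰ = 2.059×10¹¹ K⁴.
1/ε₁ + 1/ε₂ − 1 = 6.250 + 1.299 − 1 = 6.549.
q = 5.67×10⁻⁸ × 2.059×10¹¹ / 6.549.

q ≈ 1780 W/m²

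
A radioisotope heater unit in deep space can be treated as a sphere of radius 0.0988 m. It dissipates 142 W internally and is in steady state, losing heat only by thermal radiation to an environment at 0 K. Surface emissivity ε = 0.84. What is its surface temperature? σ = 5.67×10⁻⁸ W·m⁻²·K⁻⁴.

T ≈ 395 K

Steady state: internal power = radiated power, P = εσA T⁴.
Radiating area A = 4πr² = 0.1227 m².
T⁴ = P/(εσA) = 142/(0.84·5.67×10⁻⁸·0.1227) = 2.431×10¹⁰ K⁴.
T = (2.431×10¹⁰)^(1/4).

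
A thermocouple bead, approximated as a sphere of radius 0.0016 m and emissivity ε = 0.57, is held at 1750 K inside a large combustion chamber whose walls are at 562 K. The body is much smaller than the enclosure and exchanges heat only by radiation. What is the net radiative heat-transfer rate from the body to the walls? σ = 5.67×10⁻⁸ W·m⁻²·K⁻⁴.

P_net ≈ 9.65 W

For a small grey body in a large enclosure: P_net = εσA(T_body⁴ − T_wall⁴).
A = 4πr² = 3.217×10⁻⁵ m²; T_body⁴ − T_wall⁴ = 9.379×10¹² − 9.976×10¹⁰ = 9.279×10¹² K⁴.
|P_net| = 0.57·5.67×10⁻⁸·3.217×10⁻⁵·9.279×10¹².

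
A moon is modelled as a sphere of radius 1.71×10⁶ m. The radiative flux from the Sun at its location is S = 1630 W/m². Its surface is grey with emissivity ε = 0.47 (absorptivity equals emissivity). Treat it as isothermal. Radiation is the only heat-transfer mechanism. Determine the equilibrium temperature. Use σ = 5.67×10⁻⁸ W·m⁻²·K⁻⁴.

T ≈ 291 K

At equilibrium, absorbed power = emitted power.
Absorbing cross-section = πr² = 9.186×10¹² m²; emitting surface = 4πr² = 3.675×10¹³ m² (ratio 4).
εS·A_cross = εσ·A_surf·T⁴  ⇒  T⁴ = S/(4σ)   (ε cancels).
T⁴ = 1630/(4·5.67×10⁻⁸) = 7.187×10⁹ K⁴.
T = (7.187×10⁹)^(1/4).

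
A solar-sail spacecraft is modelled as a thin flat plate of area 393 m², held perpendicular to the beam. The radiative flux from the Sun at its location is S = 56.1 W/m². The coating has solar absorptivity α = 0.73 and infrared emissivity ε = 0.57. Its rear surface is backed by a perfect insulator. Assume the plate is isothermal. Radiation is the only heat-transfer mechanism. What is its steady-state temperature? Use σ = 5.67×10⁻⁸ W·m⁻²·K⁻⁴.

At equilibrium, absorbed power = emitted power.
Absorbing cross-section = A = 393.0 m²; emitting surface = A = 393.0 m² (ratio 1).
αS·A_cross = εσ·A_surf·T⁴  ⇒  T⁴ = αS/(ε·1σ).
T⁴ = 0.730·56.1/(0.57·1·5.67×10⁻⁸) = 1.267×10⁹ K⁴.
T = (1.267×10⁹)^(1/4).

T ≈ 189 K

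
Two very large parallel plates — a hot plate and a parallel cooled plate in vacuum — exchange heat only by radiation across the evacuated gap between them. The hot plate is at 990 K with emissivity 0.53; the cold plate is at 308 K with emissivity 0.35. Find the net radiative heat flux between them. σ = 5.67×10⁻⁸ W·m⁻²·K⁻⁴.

q ≈ 14400 W/m²

For two infinite grey parallel plates, q = σ(T₁⁴ − T₂⁴)/(1/ε₁ + 1/ε₂ − 1).
T₁⁴ − T₂⁴ = 9.606×10¹¹ − 8.999×10⁹ = 9.516×10¹¹ K⁴.
1/ε₁ + 1/ε₂ − 1 = 1.887 + 2.857 − 1 = 3.744.
q = 5.67×10⁻⁸ × 9.516×10¹¹ / 3.744.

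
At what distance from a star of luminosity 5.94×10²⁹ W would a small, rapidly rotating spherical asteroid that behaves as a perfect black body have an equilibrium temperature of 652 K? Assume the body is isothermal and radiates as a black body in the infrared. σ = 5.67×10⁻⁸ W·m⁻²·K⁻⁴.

d ≈ 1.07×10¹² m

For an isothermal black-emitting sphere, (1−a)S·πr² = σ·4πr²·T⁴ ⇒ S = 4σT⁴/(1−a).
S = 4·5.67×10⁻⁸·(652)⁴/1.00 = 40990 W/m².
Flux falls as S = L/(4πd²), so d = √(L/(4πS)) = √(5.94×10²⁹/(4π·40990)).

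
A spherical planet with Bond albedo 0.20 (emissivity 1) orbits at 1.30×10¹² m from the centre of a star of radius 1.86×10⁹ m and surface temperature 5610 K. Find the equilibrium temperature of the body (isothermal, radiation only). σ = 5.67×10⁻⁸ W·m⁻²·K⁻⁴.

The star's surface emits σT_*⁴; at distance d the flux is S = σT_*⁴(R_*/d)².
S = 5.67×10⁻⁸·(5610)⁴·(1.86×10⁹/1.30×10¹²)² = 115.0 W/m².
For an isothermal sphere T⁴ = (1−a)S/(4σ) = 4.055×10⁸ K⁴.

T ≈ 142 K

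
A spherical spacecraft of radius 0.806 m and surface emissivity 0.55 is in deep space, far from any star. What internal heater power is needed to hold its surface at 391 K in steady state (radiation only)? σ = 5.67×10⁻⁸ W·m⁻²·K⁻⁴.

P ≈ 5950 W

P = εσ·4πr²·T⁴.
4πr² = 8.164 m²; T⁴ = 2.337×10¹⁰ K⁴.
P = 0.55·5.67×10⁻⁸·8.164·2.337×10¹⁰.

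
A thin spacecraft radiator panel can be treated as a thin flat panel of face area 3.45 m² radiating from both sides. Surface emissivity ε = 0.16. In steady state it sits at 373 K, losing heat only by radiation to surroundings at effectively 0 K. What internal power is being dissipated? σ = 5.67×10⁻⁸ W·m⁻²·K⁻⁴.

Steady state: P = εσA T⁴.
A = 2·3.45 = 6.900 m²; T⁴ = (373)⁴ = 1.936×10¹⁰ K⁴.
P = 0.16 × 5.67×10⁻⁸ × 6.900 × 1.936×10¹⁰.

P ≈ 1210 W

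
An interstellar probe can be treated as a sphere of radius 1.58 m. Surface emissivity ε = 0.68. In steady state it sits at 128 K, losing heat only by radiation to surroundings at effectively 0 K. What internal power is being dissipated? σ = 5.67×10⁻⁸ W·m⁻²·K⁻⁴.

Steady state: P = εσA T⁴.
A = 4πr² = 31.37 m²; T⁴ = (128)⁴ = 2.684×10⁸ K⁴.
P = 0.68 × 5.67×10⁻⁸ × 31.37 × 2.684×10⁸.

P ≈ 325 W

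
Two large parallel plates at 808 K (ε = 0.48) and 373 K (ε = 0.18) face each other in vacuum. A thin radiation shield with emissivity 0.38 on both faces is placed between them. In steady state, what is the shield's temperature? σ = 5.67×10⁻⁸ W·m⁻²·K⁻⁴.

T_s ≈ 732 K

In steady state the net flux on the hot side equals that on the cold side.
σ(T₁⁴−T_s⁴)/D₁ = σ(T_s⁴−T₂⁴)/D₂, with D₁ = 1/ε₁+1/ε_s−1 = 3.715, D₂ = 1/ε_s+1/ε₂−1 = 7.187.
Solve for T_s⁴: T_s⁴ = (D₂·T₁⁴ + D₁·T₂⁴)/(D₁+D₂) = 2.876×10¹¹ K⁴.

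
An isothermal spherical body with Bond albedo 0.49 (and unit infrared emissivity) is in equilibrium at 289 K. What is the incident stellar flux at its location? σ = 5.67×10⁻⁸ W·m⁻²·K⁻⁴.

(1−a)S·πr² = σ·4πr²·T⁴ ⇒ S = 4σT⁴/(1−a).
S = 4·5.67×10⁻⁸·6.976×10⁹/0.510.

S ≈ 3100 W/m²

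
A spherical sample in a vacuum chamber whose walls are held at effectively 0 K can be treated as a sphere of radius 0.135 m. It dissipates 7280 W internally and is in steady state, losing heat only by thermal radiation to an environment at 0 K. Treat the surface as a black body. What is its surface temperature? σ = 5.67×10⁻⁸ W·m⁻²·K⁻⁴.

T ≈ 865 K

Steady state: internal power = radiated power, P = εσA T⁴.
Radiating area A = 4πr² = 0.2290 m².
T⁴ = P/(εσA) = 7280/(1.0·5.67×10⁻⁸·0.2290) = 5.606×10¹¹ K⁴.
T = (5.606×10¹¹)^(1/4).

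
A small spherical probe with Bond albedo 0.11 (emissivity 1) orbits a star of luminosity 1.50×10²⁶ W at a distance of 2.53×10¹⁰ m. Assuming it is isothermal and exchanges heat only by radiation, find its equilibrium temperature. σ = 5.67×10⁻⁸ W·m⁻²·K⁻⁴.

First find the stellar flux at distance d: S = L/(4πd²) = 1.50×10²⁶/(4π·(2.53×10¹⁰)²) = 18650 W/m².
For an isothermal sphere, absorbed (1−a)S·πr² = emitted σ·4πr²·T⁴, so T⁴ = (1−a)S/(4σ).
T⁴ = 0.890·18650/(4·5.67×10⁻⁸) = 7.318×10¹⁰ K⁴.

T ≈ 520 K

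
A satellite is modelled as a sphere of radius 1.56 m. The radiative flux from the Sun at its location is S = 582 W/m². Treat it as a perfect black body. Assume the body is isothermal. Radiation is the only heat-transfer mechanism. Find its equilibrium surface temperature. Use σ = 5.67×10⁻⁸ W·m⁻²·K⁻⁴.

At equilibrium, absorbed power = emitted power.
Absorbing cross-section = πr² = 7.645 m²; emitting surface = 4πr² = 30.58 m² (ratio 4).
S·A_cross = εσ·A_surf·T⁴  ⇒  T⁴ = S/(4σ).
T⁴ = 1.00·582/(4·5.67×10⁻⁸) = 2.566×10⁹ K⁴.
T = (2.566×10⁹)^(1/4).

T ≈ 225 K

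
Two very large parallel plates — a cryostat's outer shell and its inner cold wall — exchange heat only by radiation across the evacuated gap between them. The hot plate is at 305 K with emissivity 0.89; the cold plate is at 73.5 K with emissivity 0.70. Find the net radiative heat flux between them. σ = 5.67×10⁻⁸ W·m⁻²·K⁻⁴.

q ≈ 315 W/m²

For two infinite grey parallel plates, q = σ(T₁⁴ − T₂⁴)/(1/ε₁ + 1/ε₂ − 1).
T₁⁴ − T₂⁴ = 8.654×10⁹ − 2.918×10⁷ = 8.624×10⁹ K⁴.
1/ε₁ + 1/ε₂ − 1 = 1.124 + 1.429 − 1 = 1.552.
q = 5.67×10⁻⁸ × 8.624×10⁹ / 1.552.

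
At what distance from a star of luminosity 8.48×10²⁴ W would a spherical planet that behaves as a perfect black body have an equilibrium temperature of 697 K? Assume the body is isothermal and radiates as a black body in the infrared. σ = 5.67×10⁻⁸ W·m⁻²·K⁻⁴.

d ≈ 3.55×10⁹ m

For an isothermal black-emitting sphere, (1−a)S·πr² = σ·4πr²·T⁴ ⇒ S = 4σT⁴/(1−a).
S = 4·5.67×10⁻⁸·(697)⁴/1.00 = 53530 W/m².
Flux falls as S = L/(4πd²), so d = √(L/(4πS)) = √(8.48×10²⁴/(4π·53530)).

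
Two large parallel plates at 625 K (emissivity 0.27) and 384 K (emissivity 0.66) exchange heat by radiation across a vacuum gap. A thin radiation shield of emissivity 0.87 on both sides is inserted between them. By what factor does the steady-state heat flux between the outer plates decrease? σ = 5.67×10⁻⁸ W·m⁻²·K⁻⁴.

Without shield: q₀ = σΔ(T⁴)/(1/ε₁+1/ε₂−1) with denominator 4.219.
With shield the two gaps are in series; the resistances add: (1/ε₁+1/ε_s−1)+(1/ε_s+1/ε₂−1) = 3.853+1.665 = 5.518.
Heat-flux ratio q₀/q = 5.518/4.219.

factor ≈ 1.31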